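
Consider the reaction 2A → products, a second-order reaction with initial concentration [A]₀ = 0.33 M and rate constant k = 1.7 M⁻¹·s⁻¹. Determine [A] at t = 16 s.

0.03308 M

Step 1: For a second-order reaction: 1/[A] = 1/[A]₀ + kt
Step 2: 1/[A] = 1/0.33 + 1.7 × 16
Step 3: 1/[A] = 3.03 + 27.2 = 30.23
Step 4: [A] = 1/30.23 = 0.03308 M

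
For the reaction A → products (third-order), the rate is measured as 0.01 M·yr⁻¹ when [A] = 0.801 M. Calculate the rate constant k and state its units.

0.01946 M⁻²·yr⁻¹

Step 1: rate = k[A]^3, so k = rate / [A]^3.
Step 2: k = 0.01 / (0.801)^3 = 0.01 / 0.5139.
Step 3: k = 0.01946 M⁻²·yr⁻¹.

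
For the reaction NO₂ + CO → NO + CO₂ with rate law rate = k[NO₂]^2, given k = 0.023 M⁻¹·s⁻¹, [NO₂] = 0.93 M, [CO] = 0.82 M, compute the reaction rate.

0.01989 M/s

Step 1: The rate law is rate = k[NO₂]^2
Step 2: Note that the rate does not depend on [CO] (zero order in CO).
Step 3: rate = 0.023 × (0.93)^2 = 0.0198927 M/s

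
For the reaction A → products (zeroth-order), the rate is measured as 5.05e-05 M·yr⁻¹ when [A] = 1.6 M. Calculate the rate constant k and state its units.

5.05e-05 M·yr⁻¹

Step 1: For a zeroth-order reaction, rate = k (independent of concentration).
Step 2: k = rate = 5.05e-05 M·yr⁻¹.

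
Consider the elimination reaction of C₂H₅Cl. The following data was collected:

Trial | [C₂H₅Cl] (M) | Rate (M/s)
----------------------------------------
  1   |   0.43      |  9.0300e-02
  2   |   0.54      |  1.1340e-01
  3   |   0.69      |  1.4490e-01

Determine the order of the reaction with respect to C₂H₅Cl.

first order (1)

Step 1: Compare trials to find order n where rate₂/rate₁ = ([C₂H₅Cl]₂/[C₂H₅Cl]₁)^n
Step 2: rate₂/rate₁ = 1.1340e-01/9.0300e-02 = 1.256
Step 3: [C₂H₅Cl]₂/[C₂H₅Cl]₁ = 0.54/0.43 = 1.256
Step 4: n = ln(1.256)/ln(1.256) = 1.00 ≈ 1
Step 5: The reaction is first order in C₂H₅Cl.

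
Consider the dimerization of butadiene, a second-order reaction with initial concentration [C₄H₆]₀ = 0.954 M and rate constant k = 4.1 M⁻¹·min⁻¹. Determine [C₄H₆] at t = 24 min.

0.01006 M

Step 1: For a second-order reaction: 1/[C₄H₆] = 1/[C₄H₆]₀ + kt
Step 2: 1/[C₄H₆] = 1/0.954 + 4.1 × 24
Step 3: 1/[C₄H₆] = 1.048 + 98.4 = 99.45
Step 4: [C₄H₆] = 1/99.45 = 0.01006 M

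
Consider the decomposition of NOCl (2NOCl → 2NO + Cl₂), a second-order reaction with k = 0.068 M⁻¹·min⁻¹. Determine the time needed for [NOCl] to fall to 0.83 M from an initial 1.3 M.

6.406 min

Step 1: For second-order: t = (1/[NOCl] - 1/[NOCl]₀)/k
Step 2: t = (1/0.83 - 1/1.3)/0.068
Step 3: t = (1.205 - 0.7692)/0.068
Step 4: t = 0.4356/0.068 = 6.406 min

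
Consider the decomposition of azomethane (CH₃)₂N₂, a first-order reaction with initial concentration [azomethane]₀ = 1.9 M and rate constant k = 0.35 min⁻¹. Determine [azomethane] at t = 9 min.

0.08142 M

Step 1: For a first-order reaction: [azomethane] = [azomethane]₀ × e^(-kt)
Step 2: [azomethane] = 1.9 × e^(-0.35 × 9)
Step 3: [azomethane] = 1.9 × e^(-3.15)
Step 4: [azomethane] = 1.9 × 0.0428521 = 0.08142 M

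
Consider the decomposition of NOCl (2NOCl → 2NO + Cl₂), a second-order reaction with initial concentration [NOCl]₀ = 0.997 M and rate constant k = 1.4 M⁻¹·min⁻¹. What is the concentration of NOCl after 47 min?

0.01497 M

Step 1: For a second-order reaction: 1/[NOCl] = 1/[NOCl]₀ + kt
Step 2: 1/[NOCl] = 1/0.997 + 1.4 × 47
Step 3: 1/[NOCl] = 1.003 + 65.8 = 66.8
Step 4: [NOCl] = 1/66.8 = 0.01497 M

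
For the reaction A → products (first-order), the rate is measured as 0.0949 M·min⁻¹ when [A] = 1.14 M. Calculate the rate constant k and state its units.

0.08325 min⁻¹

Step 1: rate = k[A]^1, so k = rate / [A]^1.
Step 2: k = 0.0949 / (1.14)^1 = 0.0949 / 1.14.
Step 3: k = 0.08325 min⁻¹.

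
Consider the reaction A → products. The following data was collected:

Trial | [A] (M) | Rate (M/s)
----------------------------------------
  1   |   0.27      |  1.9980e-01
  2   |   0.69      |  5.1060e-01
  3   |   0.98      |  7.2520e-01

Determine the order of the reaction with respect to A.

first order (1)

Step 1: Compare trials to find order n where rate₂/rate₁ = ([A]₂/[A]₁)^n
Step 2: rate₂/rate₁ = 5.1060e-01/1.9980e-01 = 2.556
Step 3: [A]₂/[A]₁ = 0.69/0.27 = 2.556
Step 4: n = ln(2.556)/ln(2.556) = 1.00 ≈ 1
Step 5: The reaction is first order in A.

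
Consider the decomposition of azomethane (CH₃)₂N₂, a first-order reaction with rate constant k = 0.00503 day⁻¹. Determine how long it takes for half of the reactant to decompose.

137.8 day

Step 1: For a first-order reaction, t₁/₂ = ln(2)/k
Step 2: t₁/₂ = ln(2)/0.00503
Step 3: t₁/₂ = 0.6931/0.00503 = 137.8 day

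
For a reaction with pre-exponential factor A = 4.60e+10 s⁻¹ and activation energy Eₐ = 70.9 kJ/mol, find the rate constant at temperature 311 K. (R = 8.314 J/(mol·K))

5.68e-02 s⁻¹

Step 1: Use the Arrhenius equation: k = A × exp(-Eₐ/RT)
Step 2: Convert Eₐ to J/mol: 70.9 kJ/mol = 70900 J/mol
Step 3: Calculate the exponent: -Eₐ/(RT) = -70900/(8.314 × 311) = -27.42053
Step 4: k = 4.60e+10 × exp(-27.42053)
Step 5: k = 4.60e+10 × 1.23428e-12 = 5.6777e-02 s⁻¹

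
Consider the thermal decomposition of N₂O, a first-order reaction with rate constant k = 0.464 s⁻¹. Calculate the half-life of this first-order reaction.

1.494 s

Step 1: For a first-order reaction, t₁/₂ = ln(2)/k
Step 2: t₁/₂ = ln(2)/0.464
Step 3: t₁/₂ = 0.6931/0.464 = 1.494 s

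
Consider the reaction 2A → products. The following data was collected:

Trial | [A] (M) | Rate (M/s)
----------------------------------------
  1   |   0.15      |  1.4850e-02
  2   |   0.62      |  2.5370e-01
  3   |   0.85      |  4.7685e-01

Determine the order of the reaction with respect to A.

second order (2)

Step 1: Compare trials to find order n where rate₂/rate₁ = ([A]₂/[A]₁)^n
Step 2: rate₂/rate₁ = 2.5370e-01/1.4850e-02 = 17.08
Step 3: [A]₂/[A]₁ = 0.62/0.15 = 4.133
Step 4: n = ln(17.08)/ln(4.133) = 2.00 ≈ 2
Step 5: The reaction is second order in A.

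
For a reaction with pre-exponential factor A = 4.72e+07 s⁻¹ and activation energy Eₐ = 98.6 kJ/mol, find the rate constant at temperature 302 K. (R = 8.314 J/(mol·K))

4.16e-10 s⁻¹

Step 1: Use the Arrhenius equation: k = A × exp(-Eₐ/RT)
Step 2: Convert Eₐ to J/mol: 98.6 kJ/mol = 98600 J/mol
Step 3: Calculate the exponent: -Eₐ/(RT) = -98600/(8.314 × 302) = -39.26991
Step 4: k = 4.72e+07 × exp(-39.26991)
Step 5: k = 4.72e+07 × 8.81647e-18 = 4.1614e-10 s⁻¹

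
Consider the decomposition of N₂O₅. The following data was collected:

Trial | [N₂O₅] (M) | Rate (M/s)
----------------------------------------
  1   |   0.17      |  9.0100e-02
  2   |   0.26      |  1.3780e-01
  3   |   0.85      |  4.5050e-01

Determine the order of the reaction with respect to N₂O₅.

first order (1)

Step 1: Compare trials to find order n where rate₂/rate₁ = ([N₂O₅]₂/[N₂O₅]₁)^n
Step 2: rate₂/rate₁ = 1.3780e-01/9.0100e-02 = 1.529
Step 3: [N₂O₅]₂/[N₂O₅]₁ = 0.26/0.17 = 1.529
Step 4: n = ln(1.529)/ln(1.529) = 1.00 ≈ 1
Step 5: The reaction is first order in N₂O₅.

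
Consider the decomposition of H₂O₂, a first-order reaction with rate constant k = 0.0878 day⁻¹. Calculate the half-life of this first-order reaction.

7.895 day

Step 1: For a first-order reaction, t₁/₂ = ln(2)/k
Step 2: t₁/₂ = ln(2)/0.0878
Step 3: t₁/₂ = 0.6931/0.0878 = 7.895 day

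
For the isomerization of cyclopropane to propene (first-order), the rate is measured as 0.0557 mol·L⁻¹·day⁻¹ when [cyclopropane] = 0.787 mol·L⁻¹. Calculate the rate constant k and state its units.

0.07078 day⁻¹

Step 1: rate = k[cyclopropane]^1, so k = rate / [cyclopropane]^1.
Step 2: k = 0.0557 / (0.787)^1 = 0.0557 / 0.787.
Step 3: k = 0.07078 day⁻¹.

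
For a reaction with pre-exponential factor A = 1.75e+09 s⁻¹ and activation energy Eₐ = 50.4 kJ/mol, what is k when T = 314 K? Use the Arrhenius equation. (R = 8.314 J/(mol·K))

7.22e+00 s⁻¹

Step 1: Use the Arrhenius equation: k = A × exp(-Eₐ/RT)
Step 2: Convert Eₐ to J/mol: 50.4 kJ/mol = 50400 J/mol
Step 3: Calculate the exponent: -Eₐ/(RT) = -50400/(8.314 × 314) = -19.30594
Step 4: k = 1.75e+09 × exp(-19.30594)
Step 5: k = 1.75e+09 × 4.12607e-09 = 7.2206e+00 s⁻¹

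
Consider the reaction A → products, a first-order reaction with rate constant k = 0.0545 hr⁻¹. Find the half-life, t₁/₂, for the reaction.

12.72 hr

Step 1: For a first-order reaction, t₁/₂ = ln(2)/k
Step 2: t₁/₂ = ln(2)/0.0545
Step 3: t₁/₂ = 0.6931/0.0545 = 12.72 hr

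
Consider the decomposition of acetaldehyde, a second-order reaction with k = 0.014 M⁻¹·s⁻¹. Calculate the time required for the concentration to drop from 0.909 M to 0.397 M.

101.3 s

Step 1: For second-order: t = (1/[CH₃CHO] - 1/[CH₃CHO]₀)/k
Step 2: t = (1/0.397 - 1/0.909)/0.014
Step 3: t = (2.519 - 1.1)/0.014
Step 4: t = 1.419/0.014 = 101.3 s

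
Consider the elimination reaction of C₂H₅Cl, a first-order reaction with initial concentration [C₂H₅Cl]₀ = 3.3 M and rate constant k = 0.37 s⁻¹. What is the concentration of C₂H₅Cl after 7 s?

0.2476 M

Step 1: For a first-order reaction: [C₂H₅Cl] = [C₂H₅Cl]₀ × e^(-kt)
Step 2: [C₂H₅Cl] = 3.3 × e^(-0.37 × 7)
Step 3: [C₂H₅Cl] = 3.3 × e^(-2.59)
Step 4: [C₂H₅Cl] = 3.3 × 0.07502 = 0.2476 M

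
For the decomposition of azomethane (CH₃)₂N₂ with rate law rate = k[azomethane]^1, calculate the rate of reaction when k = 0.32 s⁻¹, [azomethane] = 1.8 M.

0.576 M/s

Step 1: Identify the rate law: rate = k[azomethane]^1
Step 2: Substitute values: rate = 0.32 × (1.8)^1
Step 3: Calculate: rate = 0.32 × 1.8 = 0.576 M/s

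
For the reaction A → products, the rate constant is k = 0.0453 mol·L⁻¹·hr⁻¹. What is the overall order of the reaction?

zeroth order (0)

Step 1: The units of k for an nth-order reaction are (concentration)^(1-n)·(time)⁻¹.
Step 2: Here k has units mol·L⁻¹·hr⁻¹, so the concentration exponent is 1.
Step 3: 1 - n = 1 ⇒ n = 0. The reaction is zeroth order.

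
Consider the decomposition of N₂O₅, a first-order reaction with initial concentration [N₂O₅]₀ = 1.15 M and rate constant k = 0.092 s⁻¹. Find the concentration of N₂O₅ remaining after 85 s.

0.0004619 M

Step 1: For a first-order reaction: [N₂O₅] = [N₂O₅]₀ × e^(-kt)
Step 2: [N₂O₅] = 1.15 × e^(-0.092 × 85)
Step 3: [N₂O₅] = 1.15 × e^(-7.82)
Step 4: [N₂O₅] = 1.15 × 0.000401622 = 0.0004619 M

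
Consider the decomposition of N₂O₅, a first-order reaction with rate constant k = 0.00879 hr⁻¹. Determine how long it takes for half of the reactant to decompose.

78.86 hr

Step 1: For a first-order reaction, t₁/₂ = ln(2)/k
Step 2: t₁/₂ = ln(2)/0.00879
Step 3: t₁/₂ = 0.6931/0.00879 = 78.86 hr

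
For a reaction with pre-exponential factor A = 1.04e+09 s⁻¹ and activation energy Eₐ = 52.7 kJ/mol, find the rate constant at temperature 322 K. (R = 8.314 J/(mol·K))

2.94e+00 s⁻¹

Step 1: Use the Arrhenius equation: k = A × exp(-Eₐ/RT)
Step 2: Convert Eₐ to J/mol: 52.7 kJ/mol = 52700 J/mol
Step 3: Calculate the exponent: -Eₐ/(RT) = -52700/(8.314 × 322) = -19.68542
Step 4: k = 1.04e+09 × exp(-19.68542)
Step 5: k = 1.04e+09 × 2.82313e-09 = 2.9361e+00 s⁻¹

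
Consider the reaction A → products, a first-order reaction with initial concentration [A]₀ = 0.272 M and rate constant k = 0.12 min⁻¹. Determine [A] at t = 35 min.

0.004079 M

Step 1: For a first-order reaction: [A] = [A]₀ × e^(-kt)
Step 2: [A] = 0.272 × e^(-0.12 × 35)
Step 3: [A] = 0.272 × e^(-4.2)
Step 4: [A] = 0.272 × 0.0149956 = 0.004079 M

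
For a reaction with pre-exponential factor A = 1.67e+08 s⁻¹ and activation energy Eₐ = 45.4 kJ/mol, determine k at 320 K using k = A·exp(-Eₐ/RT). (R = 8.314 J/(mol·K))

6.48e+00 s⁻¹

Step 1: Use the Arrhenius equation: k = A × exp(-Eₐ/RT)
Step 2: Convert Eₐ to J/mol: 45.4 kJ/mol = 45400 J/mol
Step 3: Calculate the exponent: -Eₐ/(RT) = -45400/(8.314 × 320) = -17.06459
Step 4: k = 1.67e+08 × exp(-17.06459)
Step 5: k = 1.67e+08 × 3.88099e-08 = 6.4813e+00 s⁻¹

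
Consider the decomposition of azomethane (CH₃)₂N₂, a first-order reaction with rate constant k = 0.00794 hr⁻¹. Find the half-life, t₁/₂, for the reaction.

87.3 hr

Step 1: For a first-order reaction, t₁/₂ = ln(2)/k
Step 2: t₁/₂ = ln(2)/0.00794
Step 3: t₁/₂ = 0.6931/0.00794 = 87.3 hr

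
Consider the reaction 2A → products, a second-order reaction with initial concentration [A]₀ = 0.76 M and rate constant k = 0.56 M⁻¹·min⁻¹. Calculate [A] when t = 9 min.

0.1573 M

Step 1: For a second-order reaction: 1/[A] = 1/[A]₀ + kt
Step 2: 1/[A] = 1/0.76 + 0.56 × 9
Step 3: 1/[A] = 1.316 + 5.04 = 6.356
Step 4: [A] = 1/6.356 = 0.1573 M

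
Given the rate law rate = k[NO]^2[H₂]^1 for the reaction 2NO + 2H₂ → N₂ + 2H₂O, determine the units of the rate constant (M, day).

M⁻²·day⁻¹

Step 1: Overall order = 2 + 1 = 3.
Step 2: rate has units M·day⁻¹; [NO]^2[H₂]^1 has units M^3.
Step 3: k = rate/([NO]^2[H₂]^1), so units of k = M^(1-3)·day⁻¹ = M⁻²·day⁻¹.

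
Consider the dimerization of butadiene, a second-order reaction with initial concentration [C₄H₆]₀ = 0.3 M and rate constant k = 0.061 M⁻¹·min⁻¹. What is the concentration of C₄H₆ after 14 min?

0.2388 M

Step 1: For a second-order reaction: 1/[C₄H₆] = 1/[C₄H₆]₀ + kt
Step 2: 1/[C₄H₆] = 1/0.3 + 0.061 × 14
Step 3: 1/[C₄H₆] = 3.333 + 0.854 = 4.187
Step 4: [C₄H₆] = 1/4.187 = 0.2388 M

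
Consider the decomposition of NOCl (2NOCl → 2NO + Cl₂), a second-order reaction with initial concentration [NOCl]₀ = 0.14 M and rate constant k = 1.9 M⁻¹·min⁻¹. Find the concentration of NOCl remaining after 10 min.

0.03825 M

Step 1: For a second-order reaction: 1/[NOCl] = 1/[NOCl]₀ + kt
Step 2: 1/[NOCl] = 1/0.14 + 1.9 × 10
Step 3: 1/[NOCl] = 7.143 + 19 = 26.14
Step 4: [NOCl] = 1/26.14 = 0.03825 M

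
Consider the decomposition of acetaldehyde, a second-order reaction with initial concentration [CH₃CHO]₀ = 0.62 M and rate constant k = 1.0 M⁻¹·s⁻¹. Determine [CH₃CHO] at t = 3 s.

0.2168 M

Step 1: For a second-order reaction: 1/[CH₃CHO] = 1/[CH₃CHO]₀ + kt
Step 2: 1/[CH₃CHO] = 1/0.62 + 1.0 × 3
Step 3: 1/[CH₃CHO] = 1.613 + 3 = 4.613
Step 4: [CH₃CHO] = 1/4.613 = 0.2168 M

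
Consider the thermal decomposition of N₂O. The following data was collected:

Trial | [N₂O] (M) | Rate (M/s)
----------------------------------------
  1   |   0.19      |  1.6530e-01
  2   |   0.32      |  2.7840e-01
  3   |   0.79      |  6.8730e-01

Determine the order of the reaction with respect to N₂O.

first order (1)

Step 1: Compare trials to find order n where rate₂/rate₁ = ([N₂O]₂/[N₂O]₁)^n
Step 2: rate₂/rate₁ = 2.7840e-01/1.6530e-01 = 1.684
Step 3: [N₂O]₂/[N₂O]₁ = 0.32/0.19 = 1.684
Step 4: n = ln(1.684)/ln(1.684) = 1.00 ≈ 1
Step 5: The reaction is first order in N₂O.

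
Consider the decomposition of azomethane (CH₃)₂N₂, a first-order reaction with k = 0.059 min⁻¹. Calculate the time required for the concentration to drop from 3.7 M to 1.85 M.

11.75 min

Step 1: For first-order: t = ln([azomethane]₀/[azomethane])/k
Step 2: t = ln(3.7/1.85)/0.059
Step 3: t = ln(2)/0.059
Step 4: t = 0.6931/0.059 = 11.75 min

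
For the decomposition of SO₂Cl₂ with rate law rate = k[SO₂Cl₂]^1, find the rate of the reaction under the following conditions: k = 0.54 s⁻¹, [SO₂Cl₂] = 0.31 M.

0.1674 M/s

Step 1: Identify the rate law: rate = k[SO₂Cl₂]^1
Step 2: Substitute values: rate = 0.54 × (0.31)^1
Step 3: Calculate: rate = 0.54 × 0.31 = 0.1674 M/s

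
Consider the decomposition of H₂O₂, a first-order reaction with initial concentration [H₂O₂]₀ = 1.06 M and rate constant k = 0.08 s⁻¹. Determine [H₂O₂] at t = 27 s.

0.1222 M

Step 1: For a first-order reaction: [H₂O₂] = [H₂O₂]₀ × e^(-kt)
Step 2: [H₂O₂] = 1.06 × e^(-0.08 × 27)
Step 3: [H₂O₂] = 1.06 × e^(-2.16)
Step 4: [H₂O₂] = 1.06 × 0.115325 = 0.1222 M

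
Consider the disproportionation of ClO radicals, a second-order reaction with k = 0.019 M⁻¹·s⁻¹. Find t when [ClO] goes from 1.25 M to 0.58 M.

48.64 s

Step 1: For second-order: t = (1/[ClO] - 1/[ClO]₀)/k
Step 2: t = (1/0.58 - 1/1.25)/0.019
Step 3: t = (1.724 - 0.8)/0.019
Step 4: t = 0.9241/0.019 = 48.64 s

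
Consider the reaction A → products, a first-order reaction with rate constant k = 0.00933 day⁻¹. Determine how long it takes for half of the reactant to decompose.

74.29 day

Step 1: For a first-order reaction, t₁/₂ = ln(2)/k
Step 2: t₁/₂ = ln(2)/0.00933
Step 3: t₁/₂ = 0.6931/0.00933 = 74.29 day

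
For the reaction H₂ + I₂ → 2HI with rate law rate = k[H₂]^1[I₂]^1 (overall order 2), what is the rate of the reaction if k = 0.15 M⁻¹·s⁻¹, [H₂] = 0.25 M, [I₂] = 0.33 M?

0.01238 M/s

Step 1: The rate law is rate = k[H₂]^1[I₂]^1, overall order = 1+1 = 2
Step 2: Substitute values: rate = 0.15 × (0.25)^1 × (0.33)^1
Step 3: rate = 0.15 × 0.25 × 0.33 = 0.012375 M/s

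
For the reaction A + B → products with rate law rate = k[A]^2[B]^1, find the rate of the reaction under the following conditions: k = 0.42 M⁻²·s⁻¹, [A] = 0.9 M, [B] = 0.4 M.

0.1361 M/s

Step 1: The rate law is rate = k[A]^2[B]^1
Step 2: Substitute: rate = 0.42 × (0.9)^2 × (0.4)^1
Step 3: rate = 0.42 × 0.81 × 0.4 = 0.13608 M/s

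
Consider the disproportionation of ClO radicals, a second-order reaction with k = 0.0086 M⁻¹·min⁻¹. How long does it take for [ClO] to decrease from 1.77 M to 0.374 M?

245.2 min

Step 1: For second-order: t = (1/[ClO] - 1/[ClO]₀)/k
Step 2: t = (1/0.374 - 1/1.77)/0.0086
Step 3: t = (2.674 - 0.565)/0.0086
Step 4: t = 2.109/0.0086 = 245.2 min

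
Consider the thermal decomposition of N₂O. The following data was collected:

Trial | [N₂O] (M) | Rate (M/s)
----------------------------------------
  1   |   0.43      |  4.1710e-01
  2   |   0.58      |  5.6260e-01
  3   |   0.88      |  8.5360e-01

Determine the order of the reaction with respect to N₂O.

first order (1)

Step 1: Compare trials to find order n where rate₂/rate₁ = ([N₂O]₂/[N₂O]₁)^n
Step 2: rate₂/rate₁ = 5.6260e-01/4.1710e-01 = 1.349
Step 3: [N₂O]₂/[N₂O]₁ = 0.58/0.43 = 1.349
Step 4: n = ln(1.349)/ln(1.349) = 1.00 ≈ 1
Step 5: The reaction is first order in N₂O.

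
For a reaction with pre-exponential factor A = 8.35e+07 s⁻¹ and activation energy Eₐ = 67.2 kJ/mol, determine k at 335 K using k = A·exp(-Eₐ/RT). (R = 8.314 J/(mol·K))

2.77e-03 s⁻¹

Step 1: Use the Arrhenius equation: k = A × exp(-Eₐ/RT)
Step 2: Convert Eₐ to J/mol: 67.2 kJ/mol = 67200 J/mol
Step 3: Calculate the exponent: -Eₐ/(RT) = -67200/(8.314 × 335) = -24.12762
Step 4: k = 8.35e+07 × exp(-24.12762)
Step 5: k = 8.35e+07 × 3.32283e-11 = 2.7746e-03 s⁻¹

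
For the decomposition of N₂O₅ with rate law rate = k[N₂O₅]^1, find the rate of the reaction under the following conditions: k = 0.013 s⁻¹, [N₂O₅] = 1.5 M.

0.0195 M/s

Step 1: Identify the rate law: rate = k[N₂O₅]^1
Step 2: Substitute values: rate = 0.013 × (1.5)^1
Step 3: Calculate: rate = 0.013 × 1.5 = 0.0195 M/s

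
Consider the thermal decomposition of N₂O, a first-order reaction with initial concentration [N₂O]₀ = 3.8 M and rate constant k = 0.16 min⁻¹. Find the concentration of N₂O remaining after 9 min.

0.9003 M

Step 1: For a first-order reaction: [N₂O] = [N₂O]₀ × e^(-kt)
Step 2: [N₂O] = 3.8 × e^(-0.16 × 9)
Step 3: [N₂O] = 3.8 × e^(-1.44)
Step 4: [N₂O] = 3.8 × 0.236928 = 0.9003 M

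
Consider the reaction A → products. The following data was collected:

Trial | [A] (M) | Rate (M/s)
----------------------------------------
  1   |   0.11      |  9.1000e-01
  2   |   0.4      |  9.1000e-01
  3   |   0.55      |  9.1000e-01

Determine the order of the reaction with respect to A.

zeroth order (0)

Step 1: Compare trials - when concentration changes, rate stays constant.
Step 2: rate₂/rate₁ = 9.1000e-01/9.1000e-01 = 1
Step 3: [A]₂/[A]₁ = 0.4/0.11 = 3.636
Step 4: Since rate ratio ≈ (conc ratio)^0, the reaction is zeroth order.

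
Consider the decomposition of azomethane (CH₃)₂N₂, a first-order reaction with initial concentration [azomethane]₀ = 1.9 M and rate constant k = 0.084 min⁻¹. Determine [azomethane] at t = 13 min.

0.6375 M

Step 1: For a first-order reaction: [azomethane] = [azomethane]₀ × e^(-kt)
Step 2: [azomethane] = 1.9 × e^(-0.084 × 13)
Step 3: [azomethane] = 1.9 × e^(-1.092)
Step 4: [azomethane] = 1.9 × 0.335545 = 0.6375 M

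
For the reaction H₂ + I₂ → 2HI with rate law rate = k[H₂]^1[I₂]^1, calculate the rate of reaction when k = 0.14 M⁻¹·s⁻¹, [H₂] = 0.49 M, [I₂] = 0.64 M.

0.0439 M/s

Step 1: The rate law is rate = k[H₂]^1[I₂]^1
Step 2: Substitute: rate = 0.14 × (0.49)^1 × (0.64)^1
Step 3: rate = 0.14 × 0.49 × 0.64 = 0.043904 M/s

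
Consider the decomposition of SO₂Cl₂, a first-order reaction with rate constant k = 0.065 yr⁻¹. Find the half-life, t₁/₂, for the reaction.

10.66 yr

Step 1: For a first-order reaction, t₁/₂ = ln(2)/k
Step 2: t₁/₂ = ln(2)/0.065
Step 3: t₁/₂ = 0.6931/0.065 = 10.66 yr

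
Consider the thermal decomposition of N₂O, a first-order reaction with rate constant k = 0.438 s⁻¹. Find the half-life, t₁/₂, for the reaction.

1.583 s

Step 1: For a first-order reaction, t₁/₂ = ln(2)/k
Step 2: t₁/₂ = ln(2)/0.438
Step 3: t₁/₂ = 0.6931/0.438 = 1.583 s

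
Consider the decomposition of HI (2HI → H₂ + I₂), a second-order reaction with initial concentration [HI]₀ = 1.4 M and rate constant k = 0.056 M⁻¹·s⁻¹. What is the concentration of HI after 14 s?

0.6674 M

Step 1: For a second-order reaction: 1/[HI] = 1/[HI]₀ + kt
Step 2: 1/[HI] = 1/1.4 + 0.056 × 14
Step 3: 1/[HI] = 0.7143 + 0.784 = 1.498
Step 4: [HI] = 1/1.498 = 0.6674 M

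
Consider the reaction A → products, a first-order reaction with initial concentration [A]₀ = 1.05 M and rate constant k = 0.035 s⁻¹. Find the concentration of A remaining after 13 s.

0.6662 M

Step 1: For a first-order reaction: [A] = [A]₀ × e^(-kt)
Step 2: [A] = 1.05 × e^(-0.035 × 13)
Step 3: [A] = 1.05 × e^(-0.455)
Step 4: [A] = 1.05 × 0.634448 = 0.6662 M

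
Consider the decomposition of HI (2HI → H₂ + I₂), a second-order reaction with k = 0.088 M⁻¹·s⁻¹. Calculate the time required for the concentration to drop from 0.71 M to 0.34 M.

17.42 s

Step 1: For second-order: t = (1/[HI] - 1/[HI]₀)/k
Step 2: t = (1/0.34 - 1/0.71)/0.088
Step 3: t = (2.941 - 1.408)/0.088
Step 4: t = 1.533/0.088 = 17.42 s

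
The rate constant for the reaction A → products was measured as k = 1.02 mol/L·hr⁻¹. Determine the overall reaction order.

zeroth order (0)

Step 1: The units of k for an nth-order reaction are (concentration)^(1-n)·(time)⁻¹.
Step 2: Here k has units mol/L·hr⁻¹, so the concentration exponent is 1.
Step 3: 1 - n = 1 ⇒ n = 0. The reaction is zeroth order.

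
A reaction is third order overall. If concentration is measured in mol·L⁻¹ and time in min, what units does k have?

(mol·L⁻¹)⁻²·min⁻¹

Step 1: For overall order n, rate = k × (concentration)^n.
Step 2: Rate has units mol·L⁻¹·min⁻¹; concentration term has units (mol·L⁻¹)^3.
Step 3: k = rate / (concentration)^n, so units of k = (mol·L⁻¹)^(1-3)·min⁻¹ = (mol·L⁻¹)⁻²·min⁻¹.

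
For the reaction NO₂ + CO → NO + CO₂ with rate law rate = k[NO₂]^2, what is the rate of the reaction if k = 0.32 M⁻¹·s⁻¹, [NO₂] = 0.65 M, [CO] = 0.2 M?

0.1352 M/s

Step 1: The rate law is rate = k[NO₂]^2
Step 2: Note that the rate does not depend on [CO] (zero order in CO).
Step 3: rate = 0.32 × (0.65)^2 = 0.1352 M/s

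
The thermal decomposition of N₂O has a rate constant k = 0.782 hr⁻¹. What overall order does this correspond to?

first order (1)

Step 1: The units of k for an nth-order reaction are (concentration)^(1-n)·(time)⁻¹.
Step 2: Here k has units hr⁻¹, so the concentration exponent is 0.
Step 3: 1 - n = 0 ⇒ n = 1. The reaction is first order.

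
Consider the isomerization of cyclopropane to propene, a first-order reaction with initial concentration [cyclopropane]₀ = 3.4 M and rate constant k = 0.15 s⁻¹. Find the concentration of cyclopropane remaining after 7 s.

1.19 M

Step 1: For a first-order reaction: [cyclopropane] = [cyclopropane]₀ × e^(-kt)
Step 2: [cyclopropane] = 3.4 × e^(-0.15 × 7)
Step 3: [cyclopropane] = 3.4 × e^(-1.05)
Step 4: [cyclopropane] = 3.4 × 0.349938 = 1.19 M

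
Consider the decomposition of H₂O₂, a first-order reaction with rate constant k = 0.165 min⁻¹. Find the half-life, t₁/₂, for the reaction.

4.201 min

Step 1: For a first-order reaction, t₁/₂ = ln(2)/k
Step 2: t₁/₂ = ln(2)/0.165
Step 3: t₁/₂ = 0.6931/0.165 = 4.201 min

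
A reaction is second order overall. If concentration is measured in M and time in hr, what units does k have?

M⁻¹·hr⁻¹

Step 1: For overall order n, rate = k × (concentration)^n.
Step 2: Rate has units M·hr⁻¹; concentration term has units M^2.
Step 3: k = rate / (concentration)^n, so units of k = M^(1-2)·hr⁻¹ = M⁻¹·hr⁻¹.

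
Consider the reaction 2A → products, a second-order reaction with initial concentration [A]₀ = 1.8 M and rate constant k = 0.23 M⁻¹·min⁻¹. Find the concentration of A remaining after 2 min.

0.9847 M

Step 1: For a second-order reaction: 1/[A] = 1/[A]₀ + kt
Step 2: 1/[A] = 1/1.8 + 0.23 × 2
Step 3: 1/[A] = 0.5556 + 0.46 = 1.016
Step 4: [A] = 1/1.016 = 0.9847 M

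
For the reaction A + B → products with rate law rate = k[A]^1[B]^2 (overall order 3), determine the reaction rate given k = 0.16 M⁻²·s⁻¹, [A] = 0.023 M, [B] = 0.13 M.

6.219e-05 M/s

Step 1: The rate law is rate = k[A]^1[B]^2, overall order = 1+2 = 3
Step 2: Substitute values: rate = 0.16 × (0.023)^1 × (0.13)^2
Step 3: rate = 0.16 × 0.023 × 0.0169 = 6.2192e-05 M/s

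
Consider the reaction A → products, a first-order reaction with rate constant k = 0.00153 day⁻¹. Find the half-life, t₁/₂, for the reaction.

453 day

Step 1: For a first-order reaction, t₁/₂ = ln(2)/k
Step 2: t₁/₂ = ln(2)/0.00153
Step 3: t₁/₂ = 0.6931/0.00153 = 453 day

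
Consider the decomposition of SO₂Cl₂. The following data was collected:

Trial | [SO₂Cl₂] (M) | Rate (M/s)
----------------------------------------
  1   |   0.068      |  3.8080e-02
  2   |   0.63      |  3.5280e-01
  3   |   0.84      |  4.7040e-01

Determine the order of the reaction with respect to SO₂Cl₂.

first order (1)

Step 1: Compare trials to find order n where rate₂/rate₁ = ([SO₂Cl₂]₂/[SO₂Cl₂]₁)^n
Step 2: rate₂/rate₁ = 3.5280e-01/3.8080e-02 = 9.265
Step 3: [SO₂Cl₂]₂/[SO₂Cl₂]₁ = 0.63/0.068 = 9.265
Step 4: n = ln(9.265)/ln(9.265) = 1.00 ≈ 1
Step 5: The reaction is first order in SO₂Cl₂.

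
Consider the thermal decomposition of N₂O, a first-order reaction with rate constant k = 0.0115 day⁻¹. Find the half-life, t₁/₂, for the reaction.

60.27 day

Step 1: For a first-order reaction, t₁/₂ = ln(2)/k
Step 2: t₁/₂ = ln(2)/0.0115
Step 3: t₁/₂ = 0.6931/0.0115 = 60.27 day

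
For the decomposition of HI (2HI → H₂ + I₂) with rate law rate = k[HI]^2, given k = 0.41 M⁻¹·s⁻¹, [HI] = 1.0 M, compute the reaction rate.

0.41 M/s

Step 1: Identify the rate law: rate = k[HI]^2
Step 2: Substitute values: rate = 0.41 × (1.0)^2
Step 3: Calculate: rate = 0.41 × 1 = 0.41 M/s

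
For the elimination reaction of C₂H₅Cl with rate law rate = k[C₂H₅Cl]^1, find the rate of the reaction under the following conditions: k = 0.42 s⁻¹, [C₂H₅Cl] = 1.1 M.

0.462 M/s

Step 1: Identify the rate law: rate = k[C₂H₅Cl]^1
Step 2: Substitute values: rate = 0.42 × (1.1)^1
Step 3: Calculate: rate = 0.42 × 1.1 = 0.462 M/s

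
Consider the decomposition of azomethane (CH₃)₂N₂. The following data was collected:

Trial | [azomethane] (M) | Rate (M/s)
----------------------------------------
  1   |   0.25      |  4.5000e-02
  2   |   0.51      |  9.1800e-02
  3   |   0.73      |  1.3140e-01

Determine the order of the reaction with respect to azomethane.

first order (1)

Step 1: Compare trials to find order n where rate₂/rate₁ = ([azomethane]₂/[azomethane]₁)^n
Step 2: rate₂/rate₁ = 9.1800e-02/4.5000e-02 = 2.04
Step 3: [azomethane]₂/[azomethane]₁ = 0.51/0.25 = 2.04
Step 4: n = ln(2.04)/ln(2.04) = 1.00 ≈ 1
Step 5: The reaction is first order in azomethane.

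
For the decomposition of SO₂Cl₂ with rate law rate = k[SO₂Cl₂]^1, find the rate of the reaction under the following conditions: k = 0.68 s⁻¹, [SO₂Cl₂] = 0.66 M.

0.4488 M/s

Step 1: Identify the rate law: rate = k[SO₂Cl₂]^1
Step 2: Substitute values: rate = 0.68 × (0.66)^1
Step 3: Calculate: rate = 0.68 × 0.66 = 0.4488 M/s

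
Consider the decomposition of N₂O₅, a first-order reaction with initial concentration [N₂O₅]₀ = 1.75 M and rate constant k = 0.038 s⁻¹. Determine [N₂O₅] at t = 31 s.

0.5388 M

Step 1: For a first-order reaction: [N₂O₅] = [N₂O₅]₀ × e^(-kt)
Step 2: [N₂O₅] = 1.75 × e^(-0.038 × 31)
Step 3: [N₂O₅] = 1.75 × e^(-1.178)
Step 4: [N₂O₅] = 1.75 × 0.307894 = 0.5388 M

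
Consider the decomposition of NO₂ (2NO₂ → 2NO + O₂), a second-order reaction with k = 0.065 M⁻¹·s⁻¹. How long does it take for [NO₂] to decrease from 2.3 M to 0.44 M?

28.28 s

Step 1: For second-order: t = (1/[NO₂] - 1/[NO₂]₀)/k
Step 2: t = (1/0.44 - 1/2.3)/0.065
Step 3: t = (2.273 - 0.4348)/0.065
Step 4: t = 1.838/0.065 = 28.28 s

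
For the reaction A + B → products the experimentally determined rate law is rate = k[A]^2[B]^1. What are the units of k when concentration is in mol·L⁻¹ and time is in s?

(mol·L⁻¹)⁻²·s⁻¹

Step 1: Overall order = 2 + 1 = 3.
Step 2: rate has units mol·L⁻¹·s⁻¹; [A]^2[B]^1 has units (mol·L⁻¹)^3.
Step 3: k = rate/([A]^2[B]^1), so units of k = (mol·L⁻¹)^(1-3)·s⁻¹ = (mol·L⁻¹)⁻²·s⁻¹.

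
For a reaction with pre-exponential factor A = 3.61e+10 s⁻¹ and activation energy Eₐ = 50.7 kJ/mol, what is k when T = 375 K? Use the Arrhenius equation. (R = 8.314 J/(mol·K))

3.13e+03 s⁻¹

Step 1: Use the Arrhenius equation: k = A × exp(-Eₐ/RT)
Step 2: Convert Eₐ to J/mol: 50.7 kJ/mol = 50700 J/mol
Step 3: Calculate the exponent: -Eₐ/(RT) = -50700/(8.314 × 375) = -16.26173
Step 4: k = 3.61e+10 × exp(-16.26173)
Step 5: k = 3.61e+10 × 8.66204e-08 = 3.1270e+03 s⁻¹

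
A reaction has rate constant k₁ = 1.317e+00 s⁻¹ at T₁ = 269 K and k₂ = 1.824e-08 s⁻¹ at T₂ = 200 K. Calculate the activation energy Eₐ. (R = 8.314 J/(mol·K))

117.3 kJ/mol

Step 1: Use the two-temperature Arrhenius form: ln(k₂/k₁) = -Eₐ/R × (1/T₂ - 1/T₁)
Step 2: ln(k₂/k₁) = ln(1.824e-08/1.317e+00) = ln(1.38497e-08) = -18.095
Step 3: 1/T₂ - 1/T₁ = 1/200 - 1/269 = 1.282528e-03 K⁻¹
Step 4: Eₐ = -R × ln(k₂/k₁) / (1/T₂ - 1/T₁) = -8.314 × -18.095 / 1.282528e-03
Step 5: Eₐ = 1.1730e+05 J/mol = 117.3 kJ/mol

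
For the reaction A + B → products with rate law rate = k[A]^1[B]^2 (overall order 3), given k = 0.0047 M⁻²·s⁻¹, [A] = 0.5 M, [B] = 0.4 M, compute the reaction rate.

0.000376 M/s

Step 1: The rate law is rate = k[A]^1[B]^2, overall order = 1+2 = 3
Step 2: Substitute values: rate = 0.0047 × (0.5)^1 × (0.4)^2
Step 3: rate = 0.0047 × 0.5 × 0.16 = 0.000376 M/s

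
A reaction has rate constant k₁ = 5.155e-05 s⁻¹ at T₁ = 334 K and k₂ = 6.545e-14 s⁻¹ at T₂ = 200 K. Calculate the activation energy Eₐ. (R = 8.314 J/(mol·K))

84.9 kJ/mol

Step 1: Use the two-temperature Arrhenius form: ln(k₂/k₁) = -Eₐ/R × (1/T₂ - 1/T₁)
Step 2: ln(k₂/k₁) = ln(6.545e-14/5.155e-05) = ln(1.26964e-09) = -20.4845
Step 3: 1/T₂ - 1/T₁ = 1/200 - 1/334 = 2.005988e-03 K⁻¹
Step 4: Eₐ = -R × ln(k₂/k₁) / (1/T₂ - 1/T₁) = -8.314 × -20.4845 / 2.005988e-03
Step 5: Eₐ = 8.4900e+04 J/mol = 84.9 kJ/mol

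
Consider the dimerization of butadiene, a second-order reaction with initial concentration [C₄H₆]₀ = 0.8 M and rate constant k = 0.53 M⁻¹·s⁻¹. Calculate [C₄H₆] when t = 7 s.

0.2016 M

Step 1: For a second-order reaction: 1/[C₄H₆] = 1/[C₄H₆]₀ + kt
Step 2: 1/[C₄H₆] = 1/0.8 + 0.53 × 7
Step 3: 1/[C₄H₆] = 1.25 + 3.71 = 4.96
Step 4: [C₄H₆] = 1/4.96 = 0.2016 M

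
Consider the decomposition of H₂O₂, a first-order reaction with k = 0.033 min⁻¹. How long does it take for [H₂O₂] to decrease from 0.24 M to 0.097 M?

27.45 min

Step 1: For first-order: t = ln([H₂O₂]₀/[H₂O₂])/k
Step 2: t = ln(0.24/0.097)/0.033
Step 3: t = ln(2.474)/0.033
Step 4: t = 0.9059/0.033 = 27.45 min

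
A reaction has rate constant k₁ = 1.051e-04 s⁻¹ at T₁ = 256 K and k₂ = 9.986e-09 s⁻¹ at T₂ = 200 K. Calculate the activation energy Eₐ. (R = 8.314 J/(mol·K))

70.4 kJ/mol

Step 1: Use the two-temperature Arrhenius form: ln(k₂/k₁) = -Eₐ/R × (1/T₂ - 1/T₁)
Step 2: ln(k₂/k₁) = ln(9.986e-09/1.051e-04) = ln(9.50143e-05) = -9.26148
Step 3: 1/T₂ - 1/T₁ = 1/200 - 1/256 = 1.093750e-03 K⁻¹
Step 4: Eₐ = -R × ln(k₂/k₁) / (1/T₂ - 1/T₁) = -8.314 × -9.26148 / 1.093750e-03
Step 5: Eₐ = 7.0400e+04 J/mol = 70.4 kJ/mol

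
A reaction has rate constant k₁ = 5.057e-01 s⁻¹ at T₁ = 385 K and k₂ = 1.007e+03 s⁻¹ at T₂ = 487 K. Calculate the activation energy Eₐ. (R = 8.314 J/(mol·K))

116.1 kJ/mol

Step 1: Use the two-temperature Arrhenius form: ln(k₂/k₁) = -Eₐ/R × (1/T₂ - 1/T₁)
Step 2: ln(k₂/k₁) = ln(1.007e+03/5.057e-01) = ln(1991.3) = 7.59654
Step 3: 1/T₂ - 1/T₁ = 1/487 - 1/385 = -5.440145e-04 K⁻¹
Step 4: Eₐ = -R × ln(k₂/k₁) / (1/T₂ - 1/T₁) = -8.314 × 7.59654 / -5.440145e-04
Step 5: Eₐ = 1.1610e+05 J/mol = 116.1 kJ/mol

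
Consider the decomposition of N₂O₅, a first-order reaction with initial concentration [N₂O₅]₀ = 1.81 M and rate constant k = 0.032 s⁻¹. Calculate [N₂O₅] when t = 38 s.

0.5365 M

Step 1: For a first-order reaction: [N₂O₅] = [N₂O₅]₀ × e^(-kt)
Step 2: [N₂O₅] = 1.81 × e^(-0.032 × 38)
Step 3: [N₂O₅] = 1.81 × e^(-1.216)
Step 4: [N₂O₅] = 1.81 × 0.296413 = 0.5365 M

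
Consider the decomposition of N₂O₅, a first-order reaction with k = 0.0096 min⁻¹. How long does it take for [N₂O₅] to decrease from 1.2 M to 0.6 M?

72.2 min

Step 1: For first-order: t = ln([N₂O₅]₀/[N₂O₅])/k
Step 2: t = ln(1.2/0.6)/0.0096
Step 3: t = ln(2)/0.0096
Step 4: t = 0.6931/0.0096 = 72.2 min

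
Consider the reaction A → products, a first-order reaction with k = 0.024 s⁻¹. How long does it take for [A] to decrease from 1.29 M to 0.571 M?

33.96 s

Step 1: For first-order: t = ln([A]₀/[A])/k
Step 2: t = ln(1.29/0.571)/0.024
Step 3: t = ln(2.259)/0.024
Step 4: t = 0.815/0.024 = 33.96 s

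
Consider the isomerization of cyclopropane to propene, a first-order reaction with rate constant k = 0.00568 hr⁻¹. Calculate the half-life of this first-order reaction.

122 hr

Step 1: For a first-order reaction, t₁/₂ = ln(2)/k
Step 2: t₁/₂ = ln(2)/0.00568
Step 3: t₁/₂ = 0.6931/0.00568 = 122 hr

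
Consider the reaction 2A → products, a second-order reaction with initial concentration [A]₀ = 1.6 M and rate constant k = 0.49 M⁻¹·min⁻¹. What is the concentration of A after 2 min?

0.6231 M

Step 1: For a second-order reaction: 1/[A] = 1/[A]₀ + kt
Step 2: 1/[A] = 1/1.6 + 0.49 × 2
Step 3: 1/[A] = 0.625 + 0.98 = 1.605
Step 4: [A] = 1/1.605 = 0.6231 M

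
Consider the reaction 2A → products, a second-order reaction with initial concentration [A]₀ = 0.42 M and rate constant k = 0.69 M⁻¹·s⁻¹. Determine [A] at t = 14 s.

0.08305 M

Step 1: For a second-order reaction: 1/[A] = 1/[A]₀ + kt
Step 2: 1/[A] = 1/0.42 + 0.69 × 14
Step 3: 1/[A] = 2.381 + 9.66 = 12.04
Step 4: [A] = 1/12.04 = 0.08305 M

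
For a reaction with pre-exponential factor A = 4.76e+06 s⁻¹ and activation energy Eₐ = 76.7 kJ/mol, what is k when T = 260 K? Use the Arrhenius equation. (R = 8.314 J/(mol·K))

1.85e-09 s⁻¹

Step 1: Use the Arrhenius equation: k = A × exp(-Eₐ/RT)
Step 2: Convert Eₐ to J/mol: 76.7 kJ/mol = 76700 J/mol
Step 3: Calculate the exponent: -Eₐ/(RT) = -76700/(8.314 × 260) = -35.48232
Step 4: k = 4.76e+06 × exp(-35.48232)
Step 5: k = 4.76e+06 × 3.89246e-16 = 1.8528e-09 s⁻¹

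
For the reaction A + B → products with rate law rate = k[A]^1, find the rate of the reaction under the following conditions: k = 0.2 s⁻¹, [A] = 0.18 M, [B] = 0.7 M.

0.036 M/s

Step 1: The rate law is rate = k[A]^1
Step 2: Note that the rate does not depend on [B] (zero order in B).
Step 3: rate = 0.2 × (0.18)^1 = 0.036 M/s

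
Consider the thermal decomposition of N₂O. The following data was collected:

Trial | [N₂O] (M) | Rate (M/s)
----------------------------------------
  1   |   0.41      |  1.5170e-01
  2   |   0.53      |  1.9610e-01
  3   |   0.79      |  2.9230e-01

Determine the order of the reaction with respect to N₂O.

first order (1)

Step 1: Compare trials to find order n where rate₂/rate₁ = ([N₂O]₂/[N₂O]₁)^n
Step 2: rate₂/rate₁ = 1.9610e-01/1.5170e-01 = 1.293
Step 3: [N₂O]₂/[N₂O]₁ = 0.53/0.41 = 1.293
Step 4: n = ln(1.293)/ln(1.293) = 1.00 ≈ 1
Step 5: The reaction is first order in N₂O.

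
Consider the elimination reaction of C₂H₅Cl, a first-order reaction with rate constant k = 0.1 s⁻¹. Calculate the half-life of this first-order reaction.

6.931 s

Step 1: For a first-order reaction, t₁/₂ = ln(2)/k
Step 2: t₁/₂ = ln(2)/0.1
Step 3: t₁/₂ = 0.6931/0.1 = 6.931 s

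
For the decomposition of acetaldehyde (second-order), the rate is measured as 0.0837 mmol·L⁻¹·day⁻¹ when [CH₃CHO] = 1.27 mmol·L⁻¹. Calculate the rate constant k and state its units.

0.05189 (mmol·L⁻¹)⁻¹·day⁻¹

Step 1: rate = k[CH₃CHO]^2, so k = rate / [CH₃CHO]^2.
Step 2: k = 0.0837 / (1.27)^2 = 0.0837 / 1.613.
Step 3: k = 0.05189 (mmol·L⁻¹)⁻¹·day⁻¹.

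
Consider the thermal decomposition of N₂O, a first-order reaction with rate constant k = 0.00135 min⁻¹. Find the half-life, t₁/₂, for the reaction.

513.4 min

Step 1: For a first-order reaction, t₁/₂ = ln(2)/k
Step 2: t₁/₂ = ln(2)/0.00135
Step 3: t₁/₂ = 0.6931/0.00135 = 513.4 min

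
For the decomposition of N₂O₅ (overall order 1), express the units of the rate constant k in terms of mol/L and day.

day⁻¹

Step 1: For overall order n, rate = k × (concentration)^n.
Step 2: Rate has units mol/L·day⁻¹; concentration term has units (mol/L)^1.
Step 3: k = rate / (concentration)^n, so units of k = (mol/L)^(1-1)·day⁻¹ = day⁻¹.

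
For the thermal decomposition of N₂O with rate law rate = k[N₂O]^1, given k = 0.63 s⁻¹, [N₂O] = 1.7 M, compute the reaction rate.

1.071 M/s

Step 1: Identify the rate law: rate = k[N₂O]^1
Step 2: Substitute values: rate = 0.63 × (1.7)^1
Step 3: Calculate: rate = 0.63 × 1.7 = 1.071 M/s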